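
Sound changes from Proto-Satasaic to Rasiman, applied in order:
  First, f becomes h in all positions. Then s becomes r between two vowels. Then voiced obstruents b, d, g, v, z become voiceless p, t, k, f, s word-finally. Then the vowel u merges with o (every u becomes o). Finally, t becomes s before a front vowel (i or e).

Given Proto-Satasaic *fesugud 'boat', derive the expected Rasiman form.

herogot

Rasiman: start from *fesugud.
  rule 1 (unconditioned shift): fesugud → hesugud
  rule 2 (rhotacism): hesugud → herugud
  rule 3 (final devoicing): herugud → herugut
  rule 4 (vowel merger): herugut → herogot
  rule 5: no change — herogot
  ⇒ Rasiman herogot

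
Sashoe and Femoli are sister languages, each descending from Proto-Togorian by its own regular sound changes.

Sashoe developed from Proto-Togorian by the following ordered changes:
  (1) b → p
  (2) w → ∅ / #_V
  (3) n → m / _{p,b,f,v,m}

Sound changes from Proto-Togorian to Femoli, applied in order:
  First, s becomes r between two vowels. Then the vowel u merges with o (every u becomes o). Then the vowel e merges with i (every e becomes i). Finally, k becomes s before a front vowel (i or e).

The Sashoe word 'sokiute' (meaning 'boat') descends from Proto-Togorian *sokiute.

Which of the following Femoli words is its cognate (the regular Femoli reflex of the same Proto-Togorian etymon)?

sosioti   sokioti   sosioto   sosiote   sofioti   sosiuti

Femoli: *sokiute
  sokiute (rule 1 does not apply)
  sokiute → sokiote   [vowel merger]
  sokiote → sokioti   [vowel merger]
  sokioti → sosioti   [palatalisation]
  giving Femoli sosioti.

sosioti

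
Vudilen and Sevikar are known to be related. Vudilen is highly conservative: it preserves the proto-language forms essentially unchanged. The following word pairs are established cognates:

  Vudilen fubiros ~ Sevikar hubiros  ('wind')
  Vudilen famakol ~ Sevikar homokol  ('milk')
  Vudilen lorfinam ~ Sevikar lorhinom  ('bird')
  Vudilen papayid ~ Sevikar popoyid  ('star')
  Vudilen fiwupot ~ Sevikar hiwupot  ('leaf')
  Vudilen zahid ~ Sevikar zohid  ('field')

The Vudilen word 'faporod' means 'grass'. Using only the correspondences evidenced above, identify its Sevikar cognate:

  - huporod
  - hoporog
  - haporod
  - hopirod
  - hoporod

hoporod

famakol ~ homokol — Vudilen f corresponds to Sevikar h word-initially before a back vowel.
papayid ~ popoyid — Vudilen a corresponds to Sevikar o after a consonant, before a labial obstruent.
Applying these to Vudilen 'faporod':
  faporod → haporod   (f→h word-initially before a back vowel)
  haporod → hoporod   (a→o after a consonant, before a labial obstruent)
So the Sevikar cognate is 'hoporod'.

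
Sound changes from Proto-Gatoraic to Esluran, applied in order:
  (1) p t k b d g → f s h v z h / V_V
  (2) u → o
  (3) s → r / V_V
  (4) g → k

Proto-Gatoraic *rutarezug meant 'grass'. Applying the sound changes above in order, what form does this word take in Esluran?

Esluran: *rutarezug
  rutarezug → rusarezug   [intervocalic lenition]
  rusarezug → rosarezog   [vowel merger]
  rosarezog → rorarezog   [rhotacism]
  rorarezog → rorarezok   [unconditioned shift]
  giving Esluran rorarezok.

rorarezok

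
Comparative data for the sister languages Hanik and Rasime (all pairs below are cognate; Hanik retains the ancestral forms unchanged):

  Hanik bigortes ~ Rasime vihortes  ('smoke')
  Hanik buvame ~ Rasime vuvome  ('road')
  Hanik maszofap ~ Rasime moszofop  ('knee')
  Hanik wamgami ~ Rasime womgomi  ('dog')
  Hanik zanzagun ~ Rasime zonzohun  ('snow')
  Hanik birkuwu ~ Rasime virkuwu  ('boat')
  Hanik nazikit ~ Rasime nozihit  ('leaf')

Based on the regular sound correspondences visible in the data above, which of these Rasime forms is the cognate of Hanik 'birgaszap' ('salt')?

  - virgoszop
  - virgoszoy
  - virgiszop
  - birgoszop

virgoszop

bigortes ~ vihortes, birkuwu ~ virkuwu — Hanik b corresponds to Rasime v word-initially before a front vowel.
maszofap ~ moszofop, zanzagun ~ zonzohun — Hanik a corresponds to Rasime o after a consonant, before a consonant other than r, m, n, p, b, f, v.
maszofap ~ moszofop — Hanik a corresponds to Rasime o after a consonant, before a labial obstruent.
Applying these to Hanik 'birgaszap':
  birgaszap → virgaszap   (b→v word-initially before a front vowel)
  virgaszap → virgoszap   (a→o after a consonant, before a consonant other than r, m, n, p, b, f, v)
  virgoszap → virgoszop   (a→o after a consonant, before a labial obstruent)
So the Rasime cognate is 'virgoszop'.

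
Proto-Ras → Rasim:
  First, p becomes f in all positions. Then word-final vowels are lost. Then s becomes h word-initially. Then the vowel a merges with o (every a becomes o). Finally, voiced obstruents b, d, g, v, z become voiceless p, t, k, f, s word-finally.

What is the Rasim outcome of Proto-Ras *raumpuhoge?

roumfuhok

Rasim: *raumpuhoge > raumfuhoge > raumfuhog > roumfuhog > roumfuhok  (by unconditioned shift, apocope, vowel merger, final devoicing)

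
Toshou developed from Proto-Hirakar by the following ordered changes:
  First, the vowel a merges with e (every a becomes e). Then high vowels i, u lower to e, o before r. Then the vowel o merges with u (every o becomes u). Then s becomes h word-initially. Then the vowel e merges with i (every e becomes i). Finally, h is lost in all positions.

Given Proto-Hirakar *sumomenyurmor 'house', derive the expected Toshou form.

umuminyurmur

Toshou: *sumomenyurmor > sumomenyormor > sumumenyurmur > humumenyurmur > humuminyurmur > umuminyurmur  (by pre-rhotic lowering, vowel merger, debuccalisation, vowel merger, h-loss)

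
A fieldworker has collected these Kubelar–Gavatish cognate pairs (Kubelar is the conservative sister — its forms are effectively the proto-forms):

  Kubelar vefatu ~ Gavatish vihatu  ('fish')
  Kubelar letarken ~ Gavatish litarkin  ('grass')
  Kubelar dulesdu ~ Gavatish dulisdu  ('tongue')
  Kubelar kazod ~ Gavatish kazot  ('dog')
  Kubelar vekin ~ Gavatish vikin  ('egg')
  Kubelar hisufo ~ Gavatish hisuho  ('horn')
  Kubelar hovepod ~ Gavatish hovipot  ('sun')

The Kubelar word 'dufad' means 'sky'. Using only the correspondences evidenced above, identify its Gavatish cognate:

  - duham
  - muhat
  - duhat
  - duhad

vefatu ~ vihatu — Kubelar f corresponds to Gavatish h between vowels (before a back vowel).
kazod ~ kazot, hovepod ~ hovipot — Kubelar d corresponds to Gavatish t word-finally.
Applying these to Kubelar 'dufad':
  dufad → duhad   (f→h between vowels (before a back vowel))
  duhad → duhat   (d→t word-finally)
So the Gavatish cognate is 'duhat'.

duhat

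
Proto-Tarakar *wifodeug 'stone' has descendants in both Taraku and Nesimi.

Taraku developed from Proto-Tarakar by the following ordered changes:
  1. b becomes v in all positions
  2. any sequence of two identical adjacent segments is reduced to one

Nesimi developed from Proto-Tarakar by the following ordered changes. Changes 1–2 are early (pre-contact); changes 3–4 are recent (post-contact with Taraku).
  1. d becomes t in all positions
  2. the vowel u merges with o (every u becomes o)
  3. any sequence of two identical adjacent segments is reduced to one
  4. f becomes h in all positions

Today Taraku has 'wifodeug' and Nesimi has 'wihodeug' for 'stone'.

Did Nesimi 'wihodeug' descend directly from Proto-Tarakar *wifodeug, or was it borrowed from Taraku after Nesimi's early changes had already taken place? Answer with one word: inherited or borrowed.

If inherited, *wifodeug would pass through all of Nesimi's changes:
Nesimi: start from *wifodeug.
  rule 1 (unconditioned shift): wifodeug → wifoteug
  rule 2 (vowel merger): wifoteug → wifoteog
  rule 3: no change — wifoteog
  rule 4 (unconditioned shift): wifoteog → wihoteog
  ⇒ Nesimi wihoteog
If borrowed from Taraku 'wifodeug' after the early changes, it would undergo only the recent ones:
  rule 3 (degemination): no change (wifodeug)
  rule 4 (unconditioned shift): wifodeug → wihodeug
  ⇒ as a loan: wihodeug
Nesimi 'wihodeug' matches the loan outcome 'wihodeug', not the inherited 'wihoteog' — it skipped the early Nesimi changes, so it was borrowed from Taraku.

borrowed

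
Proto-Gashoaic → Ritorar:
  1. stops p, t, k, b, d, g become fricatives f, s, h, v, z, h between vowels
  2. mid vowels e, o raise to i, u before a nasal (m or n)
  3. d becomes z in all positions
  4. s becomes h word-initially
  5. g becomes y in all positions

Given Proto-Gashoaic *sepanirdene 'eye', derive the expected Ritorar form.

Ritorar: *sepanirdene > sefanirdene > sefanirdine > sefanirzine > hefanirzine  (by intervocalic lenition, pre-nasal raising, unconditioned shift, debuccalisation)

hefanirzine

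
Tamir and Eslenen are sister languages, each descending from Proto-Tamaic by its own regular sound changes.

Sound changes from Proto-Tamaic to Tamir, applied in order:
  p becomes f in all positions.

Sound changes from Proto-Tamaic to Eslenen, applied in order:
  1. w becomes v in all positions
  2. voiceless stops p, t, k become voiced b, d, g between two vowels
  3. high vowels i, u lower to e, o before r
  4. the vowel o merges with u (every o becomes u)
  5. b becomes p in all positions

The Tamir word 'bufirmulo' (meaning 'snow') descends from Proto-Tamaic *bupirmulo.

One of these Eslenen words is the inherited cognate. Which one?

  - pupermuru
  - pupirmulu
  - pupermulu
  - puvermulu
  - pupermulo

pupermulu

Eslenen: *bupirmulo > bubirmulo > bubermulo > bubermulu > pupermulu  (by intervocalic voicing, pre-rhotic lowering, vowel merger, unconditioned shift)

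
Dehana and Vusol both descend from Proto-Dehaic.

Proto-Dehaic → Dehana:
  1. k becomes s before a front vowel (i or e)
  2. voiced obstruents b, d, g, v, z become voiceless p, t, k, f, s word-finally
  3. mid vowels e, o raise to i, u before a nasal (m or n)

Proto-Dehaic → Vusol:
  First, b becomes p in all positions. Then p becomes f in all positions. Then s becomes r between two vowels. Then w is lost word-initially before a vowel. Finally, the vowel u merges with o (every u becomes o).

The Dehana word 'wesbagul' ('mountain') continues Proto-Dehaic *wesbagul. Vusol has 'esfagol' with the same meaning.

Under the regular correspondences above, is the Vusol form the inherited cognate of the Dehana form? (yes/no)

Derive the expected Vusol reflex of *wesbagul:
Vusol: *wesbagul
  wesbagul → wespagul   [unconditioned shift]
  wespagul → wesfagul   [unconditioned shift]
  wesfagul (rule 3 does not apply)
  wesfagul → esfagul   [glide loss]
  esfagul → esfagol   [vowel merger]
  giving Vusol esfagol.
Vusol 'esfagol' matches the regular reflex exactly, so the pair is cognate.

yes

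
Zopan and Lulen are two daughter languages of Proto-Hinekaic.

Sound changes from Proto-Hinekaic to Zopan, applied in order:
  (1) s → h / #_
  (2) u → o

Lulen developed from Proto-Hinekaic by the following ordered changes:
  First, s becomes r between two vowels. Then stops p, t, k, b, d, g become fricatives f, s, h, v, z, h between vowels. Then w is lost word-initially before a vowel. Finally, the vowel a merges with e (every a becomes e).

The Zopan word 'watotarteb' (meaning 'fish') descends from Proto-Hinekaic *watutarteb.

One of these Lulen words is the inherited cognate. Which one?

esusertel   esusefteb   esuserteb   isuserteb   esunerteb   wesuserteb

Lulen: start from *watutarteb.
  rule 1: no change — watutarteb
  rule 2 (intervocalic lenition): watutarteb → wasusarteb
  rule 3 (glide loss): wasusarteb → asusarteb
  rule 4 (vowel merger): asusarteb → esuserteb
  ⇒ Lulen esuserteb

esuserteb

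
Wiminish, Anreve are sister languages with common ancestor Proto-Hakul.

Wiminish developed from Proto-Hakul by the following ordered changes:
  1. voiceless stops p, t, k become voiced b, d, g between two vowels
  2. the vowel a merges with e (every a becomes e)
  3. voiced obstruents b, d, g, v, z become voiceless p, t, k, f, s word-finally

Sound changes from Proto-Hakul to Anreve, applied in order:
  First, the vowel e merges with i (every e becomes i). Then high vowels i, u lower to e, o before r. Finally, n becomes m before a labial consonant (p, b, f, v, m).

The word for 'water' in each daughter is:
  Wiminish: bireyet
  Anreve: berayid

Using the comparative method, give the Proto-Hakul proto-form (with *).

*birayed

Position 4: Wiminish has e, Anreve has a. Anreve preserves a here (none of its changes turn any other segment into a), so the proto-segment is *a.
Position 2: Wiminish has i, Anreve has e. Wiminish preserves i here (none of its changes turn any other segment into i), so the proto-segment is *i.
Continuing position by position gives *birayed; check it forward:
Wiminish: *birayed
  birayed (rule 1 does not apply)
  birayed → bireyed   [vowel merger]
  bireyed → bireyet   [final devoicing]
  giving Wiminish bireyet.
Anreve: *birayed > birayid > berayid  (by vowel merger, pre-rhotic lowering)
No other proto-form is consistent with every reflex, so the reconstruction is *birayed.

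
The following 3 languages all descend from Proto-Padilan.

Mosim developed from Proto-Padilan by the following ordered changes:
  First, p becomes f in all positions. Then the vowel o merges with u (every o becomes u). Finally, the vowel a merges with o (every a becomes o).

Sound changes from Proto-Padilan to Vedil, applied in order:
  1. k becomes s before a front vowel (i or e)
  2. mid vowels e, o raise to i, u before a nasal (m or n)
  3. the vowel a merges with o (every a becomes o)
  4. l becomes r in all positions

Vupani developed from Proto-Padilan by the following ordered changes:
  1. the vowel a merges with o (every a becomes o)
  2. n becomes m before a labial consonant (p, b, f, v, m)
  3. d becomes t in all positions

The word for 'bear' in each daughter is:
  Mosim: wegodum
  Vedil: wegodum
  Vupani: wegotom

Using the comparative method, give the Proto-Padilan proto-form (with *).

Position 5: Mosim has d, Vedil has d, Vupani has t. Mosim preserves d here (none of its changes turn any other segment into d), so the proto-segment is *d.
Position 6: Mosim has u, Vedil has u, Vupani has o. Taking the neighbouring segments as reconstructed: Mosim u could go back to *o or *u; Vedil u could go back to *o or *u; Vupani o could go back to *a or *o — the one source consistent with every daughter is *o.
Position 4: Mosim has o, Vedil has o, Vupani has o. In Mosim, o can only continue *a, so the proto-segment is *a.
Verify the candidate proto-form against each daughter:
Mosim: *wegadom
  wegadom (rule 1 does not apply)
  wegadom → wegadum   [vowel merger]
  wegadum → wegodum   [vowel merger]
  giving Mosim wegodum.
Vedil: start from *wegadom.
  rule 1: no change — wegadom
  rule 2 (pre-nasal raising): wegadom → wegadum
  rule 3 (vowel merger): wegadum → wegodum
  rule 4: no change — wegodum
  ⇒ Vedil wegodum
Vupani: *wegadom
  wegadom → wegodom   [vowel merger]
  wegodom (rule 2 does not apply)
  wegodom → wegotom   [unconditioned shift]
  giving Vupani wegotom.
No other proto-form is consistent with every reflex, so the reconstruction is *wegadom.

*wegadom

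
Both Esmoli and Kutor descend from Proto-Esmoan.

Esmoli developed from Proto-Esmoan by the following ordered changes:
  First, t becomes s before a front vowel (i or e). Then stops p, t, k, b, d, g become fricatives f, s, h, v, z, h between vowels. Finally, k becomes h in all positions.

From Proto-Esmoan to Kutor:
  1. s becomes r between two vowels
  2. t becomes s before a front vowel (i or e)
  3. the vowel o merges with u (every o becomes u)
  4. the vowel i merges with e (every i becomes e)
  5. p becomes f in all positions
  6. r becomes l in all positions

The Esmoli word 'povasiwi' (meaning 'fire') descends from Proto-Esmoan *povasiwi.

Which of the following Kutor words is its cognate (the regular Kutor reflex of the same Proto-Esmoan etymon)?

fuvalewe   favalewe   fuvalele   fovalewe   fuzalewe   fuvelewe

fuvalewe

Kutor: *povasiwi > povariwi > puvariwi > puvarewe > fuvarewe > fuvalewe  (by rhotacism, vowel merger, vowel merger, unconditioned shift, unconditioned shift)
Only 'fuvalewe' matches the regular Kutor development of *povasiwi.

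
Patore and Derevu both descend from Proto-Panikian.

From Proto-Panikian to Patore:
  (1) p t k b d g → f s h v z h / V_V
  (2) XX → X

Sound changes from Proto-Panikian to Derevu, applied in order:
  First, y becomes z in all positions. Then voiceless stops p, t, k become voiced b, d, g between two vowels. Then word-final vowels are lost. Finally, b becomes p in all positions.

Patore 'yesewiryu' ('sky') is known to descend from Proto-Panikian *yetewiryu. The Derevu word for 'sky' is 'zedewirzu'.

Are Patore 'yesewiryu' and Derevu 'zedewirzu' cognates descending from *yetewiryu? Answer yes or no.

Derive the expected Derevu reflex of *yetewiryu:
Derevu: start from *yetewiryu.
  rule 1 (unconditioned shift): yetewiryu → zetewirzu
  rule 2 (intervocalic voicing): zetewirzu → zedewirzu
  rule 3 (apocope): zedewirzu → zedewirz
  rule 4: no change — zedewirz
  ⇒ Derevu zedewirz
The regular Derevu reflex would be 'zedewirz', but the attested form is 'zedewirzu'. The correspondence is irregular, so they are not cognates (the Derevu form has a different source).

no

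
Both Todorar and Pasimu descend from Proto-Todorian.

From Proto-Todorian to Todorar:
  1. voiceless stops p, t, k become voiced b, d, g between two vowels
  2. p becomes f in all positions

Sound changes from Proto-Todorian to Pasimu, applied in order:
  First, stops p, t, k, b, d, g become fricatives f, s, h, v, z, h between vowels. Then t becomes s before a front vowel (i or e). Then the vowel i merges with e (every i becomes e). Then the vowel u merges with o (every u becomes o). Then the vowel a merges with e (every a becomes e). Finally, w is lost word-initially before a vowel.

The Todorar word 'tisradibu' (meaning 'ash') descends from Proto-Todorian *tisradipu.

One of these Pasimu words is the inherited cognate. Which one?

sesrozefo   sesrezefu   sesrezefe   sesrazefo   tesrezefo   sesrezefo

Pasimu: *tisradipu
  tisradipu → tisrazifu   [intervocalic lenition]
  tisrazifu → sisrazifu   [palatalisation]
  sisrazifu → sesrazefu   [vowel merger]
  sesrazefu → sesrazefo   [vowel merger]
  sesrazefo → sesrezefo   [vowel merger]
  sesrezefo (rule 6 does not apply)
  giving Pasimu sesrezefo.

sesrezefo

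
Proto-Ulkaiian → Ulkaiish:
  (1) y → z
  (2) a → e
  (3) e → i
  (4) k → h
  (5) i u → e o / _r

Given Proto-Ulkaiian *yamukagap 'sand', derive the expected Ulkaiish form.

zimuhigip

Ulkaiish: start from *yamukagap.
  rule 1 (unconditioned shift): yamukagap → zamukagap
  rule 2 (vowel merger): zamukagap → zemukegep
  rule 3 (vowel merger): zemukegep → zimukigip
  rule 4 (unconditioned shift): zimukigip → zimuhigip
  rule 5: no change — zimuhigip
  ⇒ Ulkaiish zimuhigip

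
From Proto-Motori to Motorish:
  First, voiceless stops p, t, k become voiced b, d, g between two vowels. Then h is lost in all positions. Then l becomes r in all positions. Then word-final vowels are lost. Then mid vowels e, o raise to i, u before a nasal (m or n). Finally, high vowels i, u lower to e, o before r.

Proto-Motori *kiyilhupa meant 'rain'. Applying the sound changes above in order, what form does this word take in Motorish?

Motorish: *kiyilhupa > kiyilhuba > kiyiluba > kiyiruba > kiyirub > kiyerub  (by intervocalic voicing, h-loss, unconditioned shift, apocope, pre-rhotic lowering)

kiyerub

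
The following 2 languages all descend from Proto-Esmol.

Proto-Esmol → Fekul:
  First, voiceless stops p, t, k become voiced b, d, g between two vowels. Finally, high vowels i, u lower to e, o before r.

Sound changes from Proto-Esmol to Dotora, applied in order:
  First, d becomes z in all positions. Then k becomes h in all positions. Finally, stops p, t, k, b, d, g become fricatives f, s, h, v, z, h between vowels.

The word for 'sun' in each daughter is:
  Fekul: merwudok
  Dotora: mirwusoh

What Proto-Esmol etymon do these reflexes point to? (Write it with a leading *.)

Position 6: Fekul has d, Dotora has s. Taking the neighbouring segments as reconstructed: Fekul d could go back to *t or *d; Dotora s could go back to *t or *s — the one source consistent with every daughter is *t.
Position 8: Fekul has k, Dotora has h. Fekul preserves k here (none of its changes turn any other segment into k), so the proto-segment is *k.
Position 2: Fekul has e, Dotora has i. Dotora preserves i here (none of its changes turn any other segment into i), so the proto-segment is *i.
The remaining positions agree across the daughters. Check the candidate against every language:
Fekul: *mirwutok
  mirwutok → mirwudok   [intervocalic voicing]
  mirwudok → merwudok   [pre-rhotic lowering]
  giving Fekul merwudok.
Dotora: start from *mirwutok.
  rule 1: no change — mirwutok
  rule 2 (unconditioned shift): mirwutok → mirwutoh
  rule 3 (intervocalic lenition): mirwutoh → mirwusoh
  ⇒ Dotora mirwusoh
Only *mirwutok yields all of Fekul merwudok, Dotora mirwusoh.

*mirwutok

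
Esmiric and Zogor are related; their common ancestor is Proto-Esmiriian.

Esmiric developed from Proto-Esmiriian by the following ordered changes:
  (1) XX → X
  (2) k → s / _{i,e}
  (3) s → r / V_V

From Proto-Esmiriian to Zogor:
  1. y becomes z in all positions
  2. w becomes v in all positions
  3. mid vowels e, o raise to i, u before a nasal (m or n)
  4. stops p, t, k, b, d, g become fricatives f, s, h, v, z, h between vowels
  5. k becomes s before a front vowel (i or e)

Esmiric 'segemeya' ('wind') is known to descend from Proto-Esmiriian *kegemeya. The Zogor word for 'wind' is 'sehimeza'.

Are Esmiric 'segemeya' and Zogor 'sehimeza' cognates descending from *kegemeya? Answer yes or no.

Derive the expected Zogor reflex of *kegemeya:
Zogor: start from *kegemeya.
  rule 1 (unconditioned shift): kegemeya → kegemeza
  rule 2: no change — kegemeza
  rule 3 (pre-nasal raising): kegemeza → kegimeza
  rule 4 (intervocalic lenition): kegimeza → kehimeza
  rule 5 (palatalisation): kehimeza → sehimeza
  ⇒ Zogor sehimeza
Zogor 'sehimeza' matches the regular reflex exactly, so the pair is cognate.

yes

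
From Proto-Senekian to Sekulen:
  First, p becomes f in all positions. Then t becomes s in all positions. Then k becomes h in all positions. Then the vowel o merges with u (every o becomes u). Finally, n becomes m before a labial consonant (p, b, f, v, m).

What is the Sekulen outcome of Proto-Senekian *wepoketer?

wefuheser

Sekulen: *wepoketer > wefoketer > wefokeser > wefoheser > wefuheser  (by unconditioned shift, unconditioned shift, unconditioned shift, vowel merger)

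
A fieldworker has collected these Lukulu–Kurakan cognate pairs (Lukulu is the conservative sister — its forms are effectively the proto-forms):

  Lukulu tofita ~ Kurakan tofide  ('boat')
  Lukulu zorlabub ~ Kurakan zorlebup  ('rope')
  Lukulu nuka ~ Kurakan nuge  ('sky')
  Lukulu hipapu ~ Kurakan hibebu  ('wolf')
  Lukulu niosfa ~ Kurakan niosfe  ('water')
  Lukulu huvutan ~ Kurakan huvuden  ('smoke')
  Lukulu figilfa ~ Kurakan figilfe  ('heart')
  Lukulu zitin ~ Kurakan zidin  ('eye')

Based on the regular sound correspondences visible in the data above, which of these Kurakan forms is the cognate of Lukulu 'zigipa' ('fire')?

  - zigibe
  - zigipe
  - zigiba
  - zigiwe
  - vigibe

hipapu ~ hibebu — Lukulu p corresponds to Kurakan b between vowels (before a back vowel).
tofita ~ tofide, nuka ~ nuge — Lukulu a corresponds to Kurakan e word-finally.
Applying these to Lukulu 'zigipa':
  zigipa → zigiba   (p→b between vowels (before a back vowel))
  zigiba → zigibe   (a→e word-finally)
So the Kurakan cognate is 'zigibe'.

zigibe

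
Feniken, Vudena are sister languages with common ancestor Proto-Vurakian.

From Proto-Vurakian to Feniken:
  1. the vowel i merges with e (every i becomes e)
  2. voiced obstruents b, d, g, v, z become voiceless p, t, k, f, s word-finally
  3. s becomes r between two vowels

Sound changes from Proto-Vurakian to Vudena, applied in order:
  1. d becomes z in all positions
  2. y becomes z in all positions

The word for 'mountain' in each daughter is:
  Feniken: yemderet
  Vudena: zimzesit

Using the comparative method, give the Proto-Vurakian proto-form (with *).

Position 7: Feniken has e, Vudena has i. Vudena preserves i here (none of its changes turn any other segment into i), so the proto-segment is *i.
Position 2: Feniken has e, Vudena has i. Vudena preserves i here (none of its changes turn any other segment into i), so the proto-segment is *i.
Position 1: Feniken has y, Vudena has z. Feniken preserves y here (none of its changes turn any other segment into y), so the proto-segment is *y.
This points to *yimdesit. Verify forward in each daughter:
Feniken: *yimdesit > yemdeset > yemderet  (by vowel merger, rhotacism)
Vudena: *yimdesit
  yimdesit → yimzesit   [unconditioned shift]
  yimzesit → zimzesit   [unconditioned shift]
  giving Vudena zimzesit.
Only *yimdesit yields all of Feniken yemderet, Vudena zimzesit.

*yimdesit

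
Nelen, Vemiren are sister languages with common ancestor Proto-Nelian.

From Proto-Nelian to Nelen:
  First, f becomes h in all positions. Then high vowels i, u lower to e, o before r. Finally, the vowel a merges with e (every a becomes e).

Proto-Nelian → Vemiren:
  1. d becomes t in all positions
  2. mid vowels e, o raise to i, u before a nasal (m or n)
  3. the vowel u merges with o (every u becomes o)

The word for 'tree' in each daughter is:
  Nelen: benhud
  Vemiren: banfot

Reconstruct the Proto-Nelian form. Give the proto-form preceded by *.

Position 4: Nelen has h, Vemiren has f. Vemiren preserves f here (none of its changes turn any other segment into f), so the proto-segment is *f.
Position 5: Nelen has u, Vemiren has o. Nelen preserves u here (none of its changes turn any other segment into u), so the proto-segment is *u.
Continuing position by position gives *banfud; check it forward:
Nelen: start from *banfud.
  rule 1 (unconditioned shift): banfud → banhud
  rule 2: no change — banhud
  rule 3 (vowel merger): banhud → benhud
  ⇒ Nelen benhud
Vemiren: *banfud > banfut > banfot  (by unconditioned shift, vowel merger)
Only *banfud yields all of Nelen benhud, Vemiren banfot.

*banfud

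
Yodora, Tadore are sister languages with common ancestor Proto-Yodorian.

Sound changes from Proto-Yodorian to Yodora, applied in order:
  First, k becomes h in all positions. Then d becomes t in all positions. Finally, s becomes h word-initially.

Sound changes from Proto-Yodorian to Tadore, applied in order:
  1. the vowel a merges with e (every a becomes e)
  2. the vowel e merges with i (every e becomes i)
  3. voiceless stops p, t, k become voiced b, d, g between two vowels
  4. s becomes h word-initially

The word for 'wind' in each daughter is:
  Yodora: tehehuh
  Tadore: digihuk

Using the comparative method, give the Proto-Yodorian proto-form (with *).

Position 2: Yodora has e, Tadore has i. Yodora preserves e here (none of its changes turn any other segment into e), so the proto-segment is *e.
Position 7: Yodora has h, Tadore has k. Tadore preserves k here (none of its changes turn any other segment into k), so the proto-segment is *k.
Continuing position by position gives *dekehuk; check it forward:
Yodora: *dekehuk
  dekehuk → dehehuh   [unconditioned shift]
  dehehuh → tehehuh   [unconditioned shift]
  tehehuh (rule 3 does not apply)
  giving Yodora tehehuh.
Tadore: *dekehuk > dikihuk > digihuk  (by vowel merger, intervocalic voicing)
Only *dekehuk yields all of Yodora tehehuh, Tadore digihuk.

*dekehuk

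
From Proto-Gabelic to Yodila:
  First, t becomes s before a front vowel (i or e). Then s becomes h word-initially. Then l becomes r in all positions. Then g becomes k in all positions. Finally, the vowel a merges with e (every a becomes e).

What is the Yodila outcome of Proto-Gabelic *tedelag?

hederek

Yodila: start from *tedelag.
  rule 1 (palatalisation): tedelag → sedelag
  rule 2 (debuccalisation): sedelag → hedelag
  rule 3 (unconditioned shift): hedelag → hederag
  rule 4 (unconditioned shift): hederag → hederak
  rule 5 (vowel merger): hederak → hederek
  ⇒ Yodila hederek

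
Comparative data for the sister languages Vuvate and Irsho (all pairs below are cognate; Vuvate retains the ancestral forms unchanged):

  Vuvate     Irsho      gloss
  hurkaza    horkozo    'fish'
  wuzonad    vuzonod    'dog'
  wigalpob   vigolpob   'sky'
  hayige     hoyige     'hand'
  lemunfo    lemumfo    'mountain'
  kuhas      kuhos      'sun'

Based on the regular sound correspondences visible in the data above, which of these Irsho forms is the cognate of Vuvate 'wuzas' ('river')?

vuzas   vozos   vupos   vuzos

wuzonad ~ vuzonod — Vuvate w corresponds to Irsho v word-initially before a back vowel.
hurkaza ~ horkozo, wuzonad ~ vuzonod — Vuvate a corresponds to Irsho o after a consonant, before a consonant other than r, m, n, p, b, f, v.
Applying these to Vuvate 'wuzas':
  wuzas → vuzas   (w→v word-initially before a back vowel)
  vuzas → vuzos   (a→o after a consonant, before a consonant other than r, m, n, p, b, f, v)
So the Irsho cognate is 'vuzos'.

vuzos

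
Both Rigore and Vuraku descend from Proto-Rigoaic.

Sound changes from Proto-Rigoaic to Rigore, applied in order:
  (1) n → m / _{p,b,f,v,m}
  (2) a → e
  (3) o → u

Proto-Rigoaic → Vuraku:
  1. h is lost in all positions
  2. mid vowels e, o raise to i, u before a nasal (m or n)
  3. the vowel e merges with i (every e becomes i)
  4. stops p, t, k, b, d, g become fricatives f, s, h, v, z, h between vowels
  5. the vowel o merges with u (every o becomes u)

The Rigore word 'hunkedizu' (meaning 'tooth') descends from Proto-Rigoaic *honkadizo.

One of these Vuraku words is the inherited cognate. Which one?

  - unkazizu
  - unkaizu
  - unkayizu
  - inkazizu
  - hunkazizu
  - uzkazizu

unkazizu

Vuraku: start from *honkadizo.
  rule 1 (h-loss): honkadizo → onkadizo
  rule 2 (pre-nasal raising): onkadizo → unkadizo
  rule 3: no change — unkadizo
  rule 4 (intervocalic lenition): unkadizo → unkazizo
  rule 5 (vowel merger): unkazizo → unkazizu
  ⇒ Vuraku unkazizu
Among the options, 'unkazizu' alone shows every Vuraku change applied in order.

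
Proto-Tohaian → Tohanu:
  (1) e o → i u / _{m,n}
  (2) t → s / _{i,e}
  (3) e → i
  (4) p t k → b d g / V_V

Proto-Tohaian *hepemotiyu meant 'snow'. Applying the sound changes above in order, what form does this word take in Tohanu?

hibimosiyu

Tohanu: *hepemotiyu > hepimotiyu > hepimosiyu > hipimosiyu > hibimosiyu  (by pre-nasal raising, palatalisation, vowel merger, intervocalic voicing)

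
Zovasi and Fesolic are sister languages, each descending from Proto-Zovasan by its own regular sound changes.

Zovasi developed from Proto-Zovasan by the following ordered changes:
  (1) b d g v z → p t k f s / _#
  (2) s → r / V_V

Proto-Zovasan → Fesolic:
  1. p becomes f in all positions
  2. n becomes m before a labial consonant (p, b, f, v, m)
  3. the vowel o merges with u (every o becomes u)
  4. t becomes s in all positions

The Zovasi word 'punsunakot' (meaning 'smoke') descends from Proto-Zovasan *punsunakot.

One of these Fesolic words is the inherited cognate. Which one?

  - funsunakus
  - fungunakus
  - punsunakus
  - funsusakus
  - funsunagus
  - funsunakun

Fesolic: *punsunakot > funsunakot > funsunakut > funsunakus  (by unconditioned shift, vowel merger, unconditioned shift)

funsunakus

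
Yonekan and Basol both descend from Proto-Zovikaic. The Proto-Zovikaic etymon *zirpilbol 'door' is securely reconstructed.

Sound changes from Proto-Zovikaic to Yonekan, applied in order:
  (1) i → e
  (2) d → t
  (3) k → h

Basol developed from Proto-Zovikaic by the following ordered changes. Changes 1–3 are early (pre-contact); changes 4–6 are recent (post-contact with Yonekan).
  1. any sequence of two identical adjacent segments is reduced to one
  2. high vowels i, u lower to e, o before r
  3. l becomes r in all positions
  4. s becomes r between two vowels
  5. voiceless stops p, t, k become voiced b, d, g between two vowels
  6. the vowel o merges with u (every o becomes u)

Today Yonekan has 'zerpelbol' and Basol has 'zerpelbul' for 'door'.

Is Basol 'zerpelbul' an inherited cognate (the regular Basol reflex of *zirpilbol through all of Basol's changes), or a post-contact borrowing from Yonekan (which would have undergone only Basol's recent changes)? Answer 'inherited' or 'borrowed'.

borrowed

If inherited, *zirpilbol would pass through all of Basol's changes:
Basol: *zirpilbol > zerpilbol > zerpirbor > zerpirbur  (by pre-rhotic lowering, unconditioned shift, vowel merger)
If borrowed from Yonekan 'zerpelbol' after the early changes, it would undergo only the recent ones:
  rule 4 (rhotacism): no change (zerpelbol)
  rule 5 (intervocalic voicing): no change (zerpelbol)
  rule 6 (vowel merger): zerpelbol → zerpelbul
  ⇒ as a loan: zerpelbul
Basol 'zerpelbul' matches the loan outcome 'zerpelbul', not the inherited 'zerpirbur' — it skipped the early Basol changes, so it was borrowed from Yonekan.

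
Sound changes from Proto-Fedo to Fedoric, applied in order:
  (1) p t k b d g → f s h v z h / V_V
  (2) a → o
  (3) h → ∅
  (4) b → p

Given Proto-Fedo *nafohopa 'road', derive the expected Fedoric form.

Fedoric: start from *nafohopa.
  rule 1 (intervocalic lenition): nafohopa → nafohofa
  rule 2 (vowel merger): nafohofa → nofohofo
  rule 3 (h-loss): nofohofo → nofoofo
  rule 4: no change — nofoofo
  ⇒ Fedoric nofoofo

nofoofo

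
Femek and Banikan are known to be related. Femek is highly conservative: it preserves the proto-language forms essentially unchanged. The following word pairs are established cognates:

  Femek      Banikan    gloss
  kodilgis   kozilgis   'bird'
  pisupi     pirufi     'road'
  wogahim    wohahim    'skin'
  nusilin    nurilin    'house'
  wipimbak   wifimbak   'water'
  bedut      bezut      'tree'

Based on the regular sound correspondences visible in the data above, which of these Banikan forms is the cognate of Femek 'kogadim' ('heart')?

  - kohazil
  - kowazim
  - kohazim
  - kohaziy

kohazim

wogahim ~ wohahim — Femek g corresponds to Banikan h between vowels (before a back vowel).
kodilgis ~ kozilgis — Femek d corresponds to Banikan z between vowels (before a front vowel).
Applying these to Femek 'kogadim':
  kogadim → kohadim   (g→h between vowels (before a back vowel))
  kohadim → kohazim   (d→z between vowels (before a front vowel))
So the Banikan cognate is 'kohazim'.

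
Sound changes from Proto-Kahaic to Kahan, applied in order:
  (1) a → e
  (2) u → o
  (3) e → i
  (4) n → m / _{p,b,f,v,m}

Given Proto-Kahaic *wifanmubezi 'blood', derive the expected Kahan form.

Kahan: *wifanmubezi
  wifanmubezi → wifenmubezi   [vowel merger]
  wifenmubezi → wifenmobezi   [vowel merger]
  wifenmobezi → wifinmobizi   [vowel merger]
  wifinmobizi → wifimmobizi   [nasal place assimilation]
  giving Kahan wifimmobizi.

wifimmobizi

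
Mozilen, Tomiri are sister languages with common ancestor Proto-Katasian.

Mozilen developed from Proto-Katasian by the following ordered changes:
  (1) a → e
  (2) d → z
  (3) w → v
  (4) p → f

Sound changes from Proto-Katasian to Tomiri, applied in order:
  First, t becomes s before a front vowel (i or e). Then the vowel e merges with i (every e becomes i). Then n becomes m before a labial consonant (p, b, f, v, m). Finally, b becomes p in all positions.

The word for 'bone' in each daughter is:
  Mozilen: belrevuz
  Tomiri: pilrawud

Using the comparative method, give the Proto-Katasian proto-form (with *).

Position 1: Mozilen has b, Tomiri has p. Mozilen preserves b here (none of its changes turn any other segment into b), so the proto-segment is *b.
Position 6: Mozilen has v, Tomiri has w. Tomiri preserves w here (none of its changes turn any other segment into w), so the proto-segment is *w.
This points to *belrawud. Verify forward in each daughter:
Mozilen: *belrawud > belrewud > belrewuz > belrevuz  (by vowel merger, unconditioned shift, unconditioned shift)
Tomiri: *belrawud
  belrawud (rule 1 does not apply)
  belrawud → bilrawud   [vowel merger]
  bilrawud (rule 3 does not apply)
  bilrawud → pilrawud   [unconditioned shift]
  giving Tomiri pilrawud.
No other proto-form is consistent with every reflex, so the reconstruction is *belrawud.

*belrawud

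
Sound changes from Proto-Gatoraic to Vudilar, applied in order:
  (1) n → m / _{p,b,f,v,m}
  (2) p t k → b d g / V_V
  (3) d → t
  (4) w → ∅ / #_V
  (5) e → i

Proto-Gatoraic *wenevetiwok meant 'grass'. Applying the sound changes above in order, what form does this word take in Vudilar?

Vudilar: *wenevetiwok
  wenevetiwok (rule 1 does not apply)
  wenevetiwok → wenevediwok   [intervocalic voicing]
  wenevediwok → wenevetiwok   [unconditioned shift]
  wenevetiwok → enevetiwok   [glide loss]
  enevetiwok → inivitiwok   [vowel merger]
  giving Vudilar inivitiwok.

inivitiwok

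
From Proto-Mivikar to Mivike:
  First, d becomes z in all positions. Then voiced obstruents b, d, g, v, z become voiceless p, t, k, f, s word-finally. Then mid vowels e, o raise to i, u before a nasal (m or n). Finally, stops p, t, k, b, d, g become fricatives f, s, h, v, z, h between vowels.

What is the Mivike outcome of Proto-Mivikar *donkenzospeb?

Mivike: *donkenzospeb > zonkenzospeb > zonkenzospep > zunkinzospep  (by unconditioned shift, final devoicing, pre-nasal raising)

zunkinzospep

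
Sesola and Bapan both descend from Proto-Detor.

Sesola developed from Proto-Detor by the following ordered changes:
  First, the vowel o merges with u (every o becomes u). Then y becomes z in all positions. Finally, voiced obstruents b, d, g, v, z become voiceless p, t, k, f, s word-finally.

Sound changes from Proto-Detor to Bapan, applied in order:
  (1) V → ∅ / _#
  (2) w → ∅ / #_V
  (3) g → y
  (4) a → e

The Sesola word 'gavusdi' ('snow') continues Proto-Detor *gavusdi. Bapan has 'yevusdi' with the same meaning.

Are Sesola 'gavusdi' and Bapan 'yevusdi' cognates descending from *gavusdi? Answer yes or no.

Derive the expected Bapan reflex of *gavusdi:
Bapan: *gavusdi
  gavusdi → gavusd   [apocope]
  gavusd (rule 2 does not apply)
  gavusd → yavusd   [unconditioned shift]
  yavusd → yevusd   [vowel merger]
  giving Bapan yevusd.
The regular Bapan reflex would be 'yevusd', but the attested form is 'yevusdi'. The correspondence is irregular, so they are not cognates (the Bapan form has a different source).

no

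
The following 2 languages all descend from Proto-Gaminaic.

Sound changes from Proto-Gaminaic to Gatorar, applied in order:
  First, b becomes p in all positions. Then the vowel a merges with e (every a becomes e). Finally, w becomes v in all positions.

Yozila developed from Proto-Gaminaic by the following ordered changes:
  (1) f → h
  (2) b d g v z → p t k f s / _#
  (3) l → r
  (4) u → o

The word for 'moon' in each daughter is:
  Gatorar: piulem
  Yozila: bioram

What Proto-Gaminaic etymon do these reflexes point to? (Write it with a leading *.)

*biulam

Position 3: Gatorar has u, Yozila has o. Gatorar preserves u here (none of its changes turn any other segment into u), so the proto-segment is *u.
Position 4: Gatorar has l, Yozila has r. Gatorar preserves l here (none of its changes turn any other segment into l), so the proto-segment is *l.
Position 1: Gatorar has p, Yozila has b. Yozila preserves b here (none of its changes turn any other segment into b), so the proto-segment is *b.
Verify the candidate proto-form against each daughter:
Gatorar: *biulam
  biulam → piulam   [unconditioned shift]
  piulam → piulem   [vowel merger]
  piulem (rule 3 does not apply)
  giving Gatorar piulem.
Yozila: *biulam
  biulam (rule 1 does not apply)
  biulam (rule 2 does not apply)
  biulam → biuram   [unconditioned shift]
  biuram → bioram   [vowel merger]
  giving Yozila bioram.
*biulam is the unique common source.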